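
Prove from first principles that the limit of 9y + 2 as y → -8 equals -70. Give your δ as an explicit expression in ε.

δ = ε/9

Let ε > 0 be given. We need δ > 0 so that 0 < |y + 8| < δ implies |(9y + 2) + 70| < ε.
Since (9y + 2) + 70 = 9(y + 8), we have |(9y + 2) + 70| = 9|y + 8|.
So 9|y + 8| < ε exactly when |y + 8| < ε/9.
Choosing δ = ε/9 gives |(9y + 2) + 70| = 9|y + 8| < ε whenever |y + 8| < δ.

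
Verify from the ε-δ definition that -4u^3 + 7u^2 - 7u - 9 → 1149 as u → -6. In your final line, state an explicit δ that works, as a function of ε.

δ = min(1, ε/606)

Suppose ε > 0. We want δ > 0 such that 0 < |u + 6| < δ implies |(-4u^3 + 7u^2 - 7u - 9) − 1149| < ε.
(-4u^3 + 7u^2 - 7u - 9) − 1149 = -4u^3 + 7u^2 - 7u - 1158 = (u + 6)(-4u^2 + 31u - 193).
So |(-4u^3 + 7u^2 - 7u - 9) − 1149| = |u + 6|·|-4u^2 + 31u - 193|.
Require δ ≤ 1. Then |u + 6| < 1 gives |u| < 7, and by the triangle inequality |-4u^2 + 31u - 193| ≤ 4·7^2 + 31·7 + 193 = 606.
Hence |(-4u^3 + 7u^2 - 7u - 9) − 1149| ≤ 606|u + 6| < ε provided |u + 6| < ε/606.
Take δ = min(1, ε/606). Then 0 < |u + 6| < δ gives both |u + 6| < 1 and |u + 6| < ε/606, so |(-4u^3 + 7u^2 - 7u - 9) − 1149| < ε.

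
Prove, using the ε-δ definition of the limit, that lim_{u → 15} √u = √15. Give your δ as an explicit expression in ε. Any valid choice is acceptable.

Fix ε > 0. We want δ > 0 such that 0 < |u − 15| < δ implies |√u − √15| < ε.
Multiplying by the conjugate, |√u − √15| = |u − 15|/(√u + √15).
Restrict δ ≤ 15 so that |u − 15| < 15 forces u > 0, and then √u + √15 > √15.
Hence |√u − √15| < |u − 15|/√15, which is < ε once |u − 15| < √15·ε.
Take δ = min(15, √15·ε). If 0 < |u − 15| < δ then u > 0 and |√u − √15| < |u − 15|/√15 < ε.

δ = min(15, √15·ε)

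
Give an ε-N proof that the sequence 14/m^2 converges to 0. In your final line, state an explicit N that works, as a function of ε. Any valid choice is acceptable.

Fix ε > 0. For m ≥ 1, |14/m^2 − 0| = 14/m^2.
14/m^2 < ε ⇔ m^2 > 14/ε ⇔ m > (14/ε)^{1/2}.
Take N = (14/ε)^{1/2}. Then m > N implies 14/m^2 < ε.

N = (14/ε)^{1/2}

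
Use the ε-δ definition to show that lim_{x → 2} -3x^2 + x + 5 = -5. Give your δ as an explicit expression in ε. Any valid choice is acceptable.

Let ε > 0. We want δ > 0 such that 0 < |x − 2| < δ implies |(-3x^2 + x + 5) + 5| < ε.
(-3x^2 + x + 5) + 5 = -3x^2 + x + 10 = (x − 2)(-3x - 5).
So |(-3x^2 + x + 5) + 5| = |x − 2|·|-3x - 5|.
Assume first that |x − 2| < 1, so |x| < 3. Then |-3x - 5| ≤ 3·3 + 5 = 14.
Hence |(-3x^2 + x + 5) + 5| ≤ 14|x − 2| < ε provided |x − 2| < ε/14.
Choosing δ = min(1, ε/14) ensures both conditions, hence |(-3x^2 + x + 5) + 5| < ε.

δ = min(1, ε/14)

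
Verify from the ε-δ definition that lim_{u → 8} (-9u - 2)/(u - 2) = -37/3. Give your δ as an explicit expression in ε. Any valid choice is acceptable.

Suppose ε > 0. We want δ > 0 with 0 < |u − 8| < δ ⇒ |(-9u - 2)/(u - 2) + 37/3| < ε.
Combining over a common denominator, (-9u - 2)/(u - 2) + 37/3 = [(-9u - 2)·6 − (-74)·(u - 2)] / [6·(u - 2)] = 20(u − 8) / (6(u - 2)).
So |(-9u - 2)/(u - 2) + 37/3| = 20|u − 8| / (6·|u − 2|).
Restrict δ ≤ 3. Then |u − 8| < 3 gives |u − 2| = |(u − 8) + 6| ≥ 6 − 3 = 3.
Hence |(-9u - 2)/(u - 2) + 37/3| < 20|u − 8|/(6·3) = (10/9)|u − 8|, which is < ε once |u − 8| < (9/10)ε.
Take δ = min(3, (9/10)ε). Then 0 < |u − 8| < δ forces both bounds, so |(-9u - 2)/(u - 2) + 37/3| < ε.

δ = min(3, (9/10)ε)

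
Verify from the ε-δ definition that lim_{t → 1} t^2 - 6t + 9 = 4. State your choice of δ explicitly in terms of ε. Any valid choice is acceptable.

Suppose ε > 0. We want δ > 0 such that 0 < |t − 1| < δ implies |(t^2 - 6t + 9) − 4| < ε.
(t^2 - 6t + 9) − 4 = t^2 - 6t + 5 = (t − 1)(t - 5).
So |(t^2 - 6t + 9) − 4| = |t − 1|·|t - 5|.
Require δ ≤ 1. Then |t − 1| < 1 gives |t| < 2, and by the triangle inequality |t - 5| ≤ 2 + 5 = 7.
Hence |(t^2 - 6t + 9) − 4| ≤ 7|t − 1| < ε provided |t − 1| < ε/7.
Take δ = min(1, ε/7). Then 0 < |t − 1| < δ gives both |t − 1| < 1 and |t − 1| < ε/7, so |(t^2 - 6t + 9) − 4| < ε.

δ = min(1, ε/7)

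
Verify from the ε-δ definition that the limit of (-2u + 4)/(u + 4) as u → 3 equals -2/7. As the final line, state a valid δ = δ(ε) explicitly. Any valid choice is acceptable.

δ = min(7/2, (49/24)ε)

Let ε > 0. We want δ > 0 with 0 < |u − 3| < δ ⇒ |(-2u + 4)/(u + 4) + 2/7| < ε.
Combining over a common denominator, (-2u + 4)/(u + 4) + 2/7 = [(-2u + 4)·7 − (-2)·(u + 4)] / [7·(u + 4)] = -12(u − 3) / (7(u + 4)).
So |(-2u + 4)/(u + 4) + 2/7| = 12|u − 3| / (7·|u + 4|).
Require δ ≤ 7/2, so |u + 4| ≥ |7| − |u − 3| > 7 − 7/2 = 7/2.
Hence |(-2u + 4)/(u + 4) + 2/7| < 12|u − 3|/(7·(7/2)) = (24/49)|u − 3|, which is < ε once |u − 3| < (49/24)ε.
Take δ = min(7/2, (49/24)ε). Then 0 < |u − 3| < δ forces both bounds, so |(-2u + 4)/(u + 4) + 2/7| < ε.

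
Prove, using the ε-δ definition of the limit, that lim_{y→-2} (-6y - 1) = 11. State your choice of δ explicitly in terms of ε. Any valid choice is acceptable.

Let ε > 0 be given. We need δ > 0 so that 0 < |y + 2| < δ implies |(-6y - 1) − 11| < ε.
Since (-6y - 1) − 11 = -6(y + 2), we have |(-6y - 1) − 11| = 6|y + 2|.
Thus it suffices that |y + 2| < ε/6.
Choosing δ = ε/6 gives |(-6y - 1) − 11| = 6|y + 2| < ε whenever |y + 2| < δ.

δ = ε/6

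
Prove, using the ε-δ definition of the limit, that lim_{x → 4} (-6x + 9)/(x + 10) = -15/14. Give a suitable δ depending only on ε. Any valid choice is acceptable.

Let ε > 0. We want δ > 0 with 0 < |x − 4| < δ ⇒ |(-6x + 9)/(x + 10) + 15/14| < ε.
Combining over a common denominator, (-6x + 9)/(x + 10) + 15/14 = [(-6x + 9)·14 − (-15)·(x + 10)] / [14·(x + 10)] = -69(x − 4) / (14(x + 10)).
So |(-6x + 9)/(x + 10) + 15/14| = 69|x − 4| / (14·|x + 10|).
Restrict δ ≤ 7. Then |x − 4| < 7 gives |x + 10| = |(x − 4) + 14| ≥ 14 − 7 = 7.
Hence |(-6x + 9)/(x + 10) + 15/14| < 69|x − 4|/(14·7) = (69/98)|x − 4|, which is < ε once |x − 4| < (98/69)ε.
Take δ = min(7, (98/69)ε). Then 0 < |x − 4| < δ forces both bounds, so |(-6x + 9)/(x + 10) + 15/14| < ε.

δ = min(7, (98/69)ε)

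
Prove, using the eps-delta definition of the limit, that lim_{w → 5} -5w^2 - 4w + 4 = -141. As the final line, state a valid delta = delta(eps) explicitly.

Let eps > 0 be given. We want delta > 0 such that 0 < |w − 5| < delta implies |(-5w^2 - 4w + 4) + 141| < eps.
(-5w^2 - 4w + 4) + 141 = -5w^2 - 4w + 145 = (w − 5)(-5w - 29).
So |(-5w^2 - 4w + 4) + 141| = |w − 5|·|-5w - 29|.
Require delta ≤ 2. Then |w − 5| < 2 gives |w| < 7, and by the triangle inequality |-5w - 29| ≤ 5·7 + 29 = 64.
Hence |(-5w^2 - 4w + 4) + 141| ≤ 64|w − 5| < eps provided |w − 5| < eps/64.
Choosing delta = min(2, eps/64) ensures both conditions, hence |(-5w^2 - 4w + 4) + 141| < eps.

delta = min(2, eps/64)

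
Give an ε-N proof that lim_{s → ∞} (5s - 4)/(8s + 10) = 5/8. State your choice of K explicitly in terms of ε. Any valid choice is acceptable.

K = (41/32)/ε

Fix ε > 0. We seek K > 0 such that s > K implies |(5s - 4)/(8s + 10) − (5/8)| < ε.
(5s - 4)/(8s + 10) − (5/8) = (8(5s - 4) − 5(8s + 10)) / (8(8s + 10)) = -82/(8(8s + 10)).
For s > 0 we have 8s + 10 > 8s, so |(5s - 4)/(8s + 10) − (5/8)| = 82/(8(8s + 10)) < 82/(8·8s) = (41/32)/s.
Thus |(5s - 4)/(8s + 10) − (5/8)| < ε whenever s > (41/32)/ε.
Take K = (41/32)/ε. If s > K then |(5s - 4)/(8s + 10) − (5/8)| < (41/32)/s < ε.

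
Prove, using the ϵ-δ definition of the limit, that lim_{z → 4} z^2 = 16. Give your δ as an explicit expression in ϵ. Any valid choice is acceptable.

Fix ϵ > 0. We seek δ > 0 with 0 < |z − 4| < δ ⇒ |z^2 − 16| < ϵ.
Factor: z^2 − 16 = (z − 4)(z + 4), so |z^2 − 16| = |z − 4|·|z + 4|.
Impose δ ≤ 1 so that |z| < 5; then |z + 4| ≤ 9.
Hence |z^2 − 16| ≤ 9|z − 4|, which is < ϵ once |z − 4| < ϵ/9.
Take δ = min(1, ϵ/9). If 0 < |z − 4| < δ then both bounds hold and |z^2 − 16| ≤ 9|z − 4| < 9·(ϵ/9) = ϵ.

δ = min(1, ϵ/9)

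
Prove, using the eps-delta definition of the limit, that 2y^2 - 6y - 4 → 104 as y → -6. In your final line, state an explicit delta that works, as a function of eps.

Suppose eps > 0. We want delta > 0 such that 0 < |y + 6| < delta implies |(2y^2 - 6y - 4) − 104| < eps.
(2y^2 - 6y - 4) − 104 = 2y^2 - 6y - 108 = (y + 6)(2y - 18).
So |(2y^2 - 6y - 4) − 104| = |y + 6|·|2y - 18|.
Assume first that |y + 6| < 2, so |y| < 8. Then |2y - 18| ≤ 2·8 + 18 = 34.
Hence |(2y^2 - 6y - 4) − 104| ≤ 34|y + 6| < eps provided |y + 6| < eps/34.
Take delta = min(2, eps/34). Then 0 < |y + 6| < delta gives both |y + 6| < 2 and |y + 6| < eps/34, so |(2y^2 - 6y - 4) − 104| < eps.

delta = min(2, eps/34)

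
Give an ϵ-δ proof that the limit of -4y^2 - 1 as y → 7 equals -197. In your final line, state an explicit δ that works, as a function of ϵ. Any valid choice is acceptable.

Let ϵ > 0 be given. We want δ > 0 such that 0 < |y − 7| < δ implies |(-4y^2 - 1) + 197| < ϵ.
(-4y^2 - 1) + 197 = -4y^2 + 196 = (y − 7)(-4y - 28).
So |(-4y^2 - 1) + 197| = |y − 7|·|-4y - 28|.
Require δ ≤ 2. Then |y − 7| < 2 gives |y| < 9, and by the triangle inequality |-4y - 28| ≤ 4·9 + 28 = 64.
Hence |(-4y^2 - 1) + 197| ≤ 64|y − 7| < ϵ provided |y − 7| < ϵ/64.
Choosing δ = min(2, ϵ/64) ensures both conditions, hence |(-4y^2 - 1) + 197| < ϵ.

δ = min(2, ϵ/64)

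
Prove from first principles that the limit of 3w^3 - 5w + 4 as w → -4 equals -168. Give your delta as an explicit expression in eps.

delta = min(1, eps/178)

Fix eps > 0. We want delta > 0 such that 0 < |w + 4| < delta implies |(3w^3 - 5w + 4) + 168| < eps.
(3w^3 - 5w + 4) + 168 = 3w^3 - 5w + 172 = (w + 4)(3w^2 - 12w + 43).
So |(3w^3 - 5w + 4) + 168| = |w + 4|·|3w^2 - 12w + 43|.
Assume first that |w + 4| < 1, so |w| < 5. Then |3w^2 - 12w + 43| ≤ 3·5^2 + 12·5 + 43 = 178.
Hence |(3w^3 - 5w + 4) + 168| ≤ 178|w + 4| < eps provided |w + 4| < eps/178.
Choosing delta = min(1, eps/178) ensures both conditions, hence |(3w^3 - 5w + 4) + 168| < eps.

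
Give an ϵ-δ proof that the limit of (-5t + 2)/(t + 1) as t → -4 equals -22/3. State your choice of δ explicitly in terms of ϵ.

Let ϵ > 0. We want δ > 0 with 0 < |t + 4| < δ ⇒ |(-5t + 2)/(t + 1) + 22/3| < ϵ.
Combining over a common denominator, (-5t + 2)/(t + 1) + 22/3 = [(-5t + 2)·(-3) − 22·(t + 1)] / [(-3)·(t + 1)] = -7(t + 4) / ((-3)(t + 1)).
So |(-5t + 2)/(t + 1) + 22/3| = 7|t + 4| / (3·|t + 1|).
Restrict δ ≤ 3/2. Then |t + 4| < 3/2 gives |t + 1| = |(t + 4) + (-3)| ≥ 3 − 3/2 = 3/2.
Hence |(-5t + 2)/(t + 1) + 22/3| < 7|t + 4|/(3·(3/2)) = (14/9)|t + 4|, which is < ϵ once |t + 4| < (9/14)ϵ.
Take δ = min(3/2, (9/14)ϵ). Then 0 < |t + 4| < δ forces both bounds, so |(-5t + 2)/(t + 1) + 22/3| < ϵ.

δ = min(3/2, (9/14)ϵ)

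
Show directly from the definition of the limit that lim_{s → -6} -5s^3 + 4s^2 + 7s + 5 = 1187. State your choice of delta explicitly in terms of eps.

delta = min(1, eps/680)

Let eps > 0. We want delta > 0 such that 0 < |s + 6| < delta implies |(-5s^3 + 4s^2 + 7s + 5) − 1187| < eps.
(-5s^3 + 4s^2 + 7s + 5) − 1187 = -5s^3 + 4s^2 + 7s - 1182 = (s + 6)(-5s^2 + 34s - 197).
So |(-5s^3 + 4s^2 + 7s + 5) − 1187| = |s + 6|·|-5s^2 + 34s - 197|.
Assume first that |s + 6| < 1, so |s| < 7. Then |-5s^2 + 34s - 197| ≤ 5·7^2 + 34·7 + 197 = 680.
Hence |(-5s^3 + 4s^2 + 7s + 5) − 1187| ≤ 680|s + 6| < eps provided |s + 6| < eps/680.
Take delta = min(1, eps/680). Then 0 < |s + 6| < delta gives both |s + 6| < 1 and |s + 6| < eps/680, so |(-5s^3 + 4s^2 + 7s + 5) − 1187| < eps.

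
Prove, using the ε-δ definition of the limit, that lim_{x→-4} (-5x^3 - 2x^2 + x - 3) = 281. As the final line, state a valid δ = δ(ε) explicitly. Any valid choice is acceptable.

δ = min(2, ε/359)

Fix ε > 0. We want δ > 0 such that 0 < |x + 4| < δ implies |(-5x^3 - 2x^2 + x - 3) − 281| < ε.
(-5x^3 - 2x^2 + x - 3) − 281 = -5x^3 - 2x^2 + x - 284 = (x + 4)(-5x^2 + 18x - 71).
So |(-5x^3 - 2x^2 + x - 3) − 281| = |x + 4|·|-5x^2 + 18x - 71|.
Assume first that |x + 4| < 2, so |x| < 6. Then |-5x^2 + 18x - 71| ≤ 5·6^2 + 18·6 + 71 = 359.
Hence |(-5x^3 - 2x^2 + x - 3) − 281| ≤ 359|x + 4| < ε provided |x + 4| < ε/359.
Choosing δ = min(2, ε/359) ensures both conditions, hence |(-5x^3 - 2x^2 + x - 3) − 281| < ε.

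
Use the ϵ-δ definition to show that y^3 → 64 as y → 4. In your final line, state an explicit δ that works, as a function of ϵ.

Let ϵ > 0. We seek δ > 0 with 0 < |y − 4| < δ ⇒ |y^3 − 64| < ϵ.
Factor: y^3 − 64 = (y − 4)(y^2 + 4y + 16), so |y^3 − 64| = |y − 4|·|y^2 + 4y + 16|.
Impose δ ≤ 2 so that |y| < 6; then |y^2 + 4y + 16| ≤ 76.
Hence |y^3 − 64| ≤ 76|y − 4|, which is < ϵ once |y − 4| < ϵ/76.
Take δ = min(2, ϵ/76). If 0 < |y − 4| < δ then both bounds hold and |y^3 − 64| ≤ 76|y − 4| < 76·(ϵ/76) = ϵ.

δ = min(2, ϵ/76)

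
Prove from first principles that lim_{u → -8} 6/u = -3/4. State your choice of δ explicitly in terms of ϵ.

δ = min(4, (16/3)ϵ)

Fix ϵ > 0. We seek δ > 0 such that 0 < |u + 8| < δ implies |6/u + 3/4| < ϵ.
|6/u + 3/4| = 6·|-8 − u|/(8·|u|) = 6|u + 8|/(8|u|).
Require δ ≤ 4 so that |u| > 8 − 4 = 4, hence 8|u| > 32.
Then |6/u + 3/4| < 6|u + 8|/32, which is < ϵ when |u + 8| < (16/3)ϵ.
Take δ = min(4, (16/3)ϵ). Then 0 < |u + 8| < δ gives both |u + 8| < 4 and |u + 8| < (16/3)ϵ, so |6/u + 3/4| < ϵ.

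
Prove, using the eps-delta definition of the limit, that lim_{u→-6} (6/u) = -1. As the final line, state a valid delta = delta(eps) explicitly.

Fix eps > 0. We seek delta > 0 such that 0 < |u + 6| < delta implies |6/u + 1| < eps.
|6/u + 1| = 6·|-6 − u|/(6·|u|) = 6|u + 6|/(6|u|).
Require delta ≤ 3 so that |u| > 6 − 3 = 3, hence 6|u| > 18.
Then |6/u + 1| < 6|u + 6|/18, which is < eps when |u + 6| < 3eps.
Take delta = min(3, 3eps). Then 0 < |u + 6| < delta gives both |u + 6| < 3 and |u + 6| < 3eps, so |6/u + 1| < eps.

delta = min(3, 3eps)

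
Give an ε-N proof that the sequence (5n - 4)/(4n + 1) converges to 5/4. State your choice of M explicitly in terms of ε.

Let ε > 0. For n ≥ 1, |(5n - 4)/(4n + 1) − (5/4)| = |-21|/(4(4n + 1)) = 21/(4(4n + 1)).
Since 4n + 1 ≥ 4n for n ≥ 1, this is ≤ 21/(4·4n) = (21/16)/n.
So |(5n - 4)/(4n + 1) − (5/4)| < ε whenever n > (21/16)/ε.
Take M = (21/16)/ε. If n > M then |(5n - 4)/(4n + 1) − (5/4)| ≤ (21/16)/n < ε.

M = (21/16)/ε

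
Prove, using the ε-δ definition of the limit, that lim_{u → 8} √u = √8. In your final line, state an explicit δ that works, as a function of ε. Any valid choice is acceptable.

δ = min(8, √8·ε)

Suppose ε > 0. We want δ > 0 such that 0 < |u − 8| < δ implies |√u − √8| < ε.
Rationalise: √u − √8 = (u − 8)/(√u + √8), so |√u − √8| = |u − 8|/(√u + √8).
Restrict δ ≤ 8 so that |u − 8| < 8 forces u > 0, and then √u + √8 > √8.
Hence |√u − √8| < |u − 8|/√8, which is < ε once |u − 8| < √8·ε.
Take δ = min(8, √8·ε). If 0 < |u − 8| < δ then u > 0 and |√u − √8| < |u − 8|/√8 < ε.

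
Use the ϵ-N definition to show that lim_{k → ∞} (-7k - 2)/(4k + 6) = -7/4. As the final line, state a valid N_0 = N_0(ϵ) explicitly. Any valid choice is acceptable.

Fix ϵ > 0. For k ≥ 1, |(-7k - 2)/(4k + 6) + 7/4| = |34|/(4(4k + 6)) = 34/(4(4k + 6)).
Since 4k + 6 ≥ 4k for k ≥ 1, this is ≤ 34/(4·4k) = (17/8)/k.
So |(-7k - 2)/(4k + 6) + 7/4| < ϵ whenever k > (17/8)/ϵ.
Take N_0 = (17/8)/ϵ. If k > N_0 then |(-7k - 2)/(4k + 6) + 7/4| ≤ (17/8)/k < ϵ.

N_0 = (17/8)/ϵ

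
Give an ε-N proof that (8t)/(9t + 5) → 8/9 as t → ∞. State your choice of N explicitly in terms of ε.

N = (40/81)/ε

Let ε > 0 be given. We seek N > 0 such that t > N implies |(8t)/(9t + 5) − (8/9)| < ε.
(8t)/(9t + 5) − (8/9) = (9(8t) − 8(9t + 5)) / (9(9t + 5)) = -40/(9(9t + 5)).
For t > 0 we have 9t + 5 > 9t, so |(8t)/(9t + 5) − (8/9)| = 40/(9(9t + 5)) < 40/(9·9t) = (40/81)/t.
Thus |(8t)/(9t + 5) − (8/9)| < ε whenever t > (40/81)/ε.
Take N = (40/81)/ε. If t > N then |(8t)/(9t + 5) − (8/9)| < (40/81)/t < ε.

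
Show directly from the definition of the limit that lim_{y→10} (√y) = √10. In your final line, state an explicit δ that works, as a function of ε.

Fix ε > 0. We want δ > 0 such that 0 < |y − 10| < δ implies |√y − √10| < ε.
Rationalise: √y − √10 = (y − 10)/(√y + √10), so |√y − √10| = |y − 10|/(√y + √10).
Restrict δ ≤ 10 so that |y − 10| < 10 forces y > 0, and then √y + √10 > √10.
Hence |√y − √10| < |y − 10|/√10, which is < ε once |y − 10| < √10·ε.
Take δ = min(10, √10·ε). If 0 < |y − 10| < δ then y > 0 and |√y − √10| < |y − 10|/√10 < ε.

δ = min(10, √10·ε)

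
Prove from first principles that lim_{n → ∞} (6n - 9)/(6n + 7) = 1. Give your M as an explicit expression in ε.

Suppose ε > 0. For n ≥ 1, |(6n - 9)/(6n + 7) − 1| = |-96|/(6(6n + 7)) = 96/(6(6n + 7)).
Since 6n + 7 ≥ 6n for n ≥ 1, this is ≤ 96/(6·6n) = (8/3)/n.
So |(6n - 9)/(6n + 7) − 1| < ε whenever n > (8/3)/ε.
Take M = (8/3)/ε. If n > M then |(6n - 9)/(6n + 7) − 1| ≤ (8/3)/n < ε.

M = (8/3)/ε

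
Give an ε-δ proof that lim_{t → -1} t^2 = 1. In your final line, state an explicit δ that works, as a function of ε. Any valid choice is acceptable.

Let ε > 0 be given. We seek δ > 0 with 0 < |t + 1| < δ ⇒ |t^2 − 1| < ε.
Factor: t^2 − 1 = (t + 1)(t - 1), so |t^2 − 1| = |t + 1|·|t - 1|.
Impose δ ≤ 1 so that |t| < 2; then |t - 1| ≤ 3.
Hence |t^2 − 1| ≤ 3|t + 1|, which is < ε once |t + 1| < ε/3.
Take δ = min(1, ε/3). If 0 < |t + 1| < δ then both bounds hold and |t^2 − 1| ≤ 3|t + 1| < 3·(ε/3) = ε.

δ = min(1, ε/3)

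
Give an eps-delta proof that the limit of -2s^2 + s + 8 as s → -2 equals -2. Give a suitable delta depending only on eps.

Fix eps > 0. We want delta > 0 such that 0 < |s + 2| < delta implies |(-2s^2 + s + 8) + 2| < eps.
(-2s^2 + s + 8) + 2 = -2s^2 + s + 10 = (s + 2)(-2s + 5).
So |(-2s^2 + s + 8) + 2| = |s + 2|·|-2s + 5|.
Assume first that |s + 2| < 1, so |s| < 3. Then |-2s + 5| ≤ 2·3 + 5 = 11.
Hence |(-2s^2 + s + 8) + 2| ≤ 11|s + 2| < eps provided |s + 2| < eps/11.
Take delta = min(1, eps/11). Then 0 < |s + 2| < delta gives both |s + 2| < 1 and |s + 2| < eps/11, so |(-2s^2 + s + 8) + 2| < eps.

delta = min(1, eps/11)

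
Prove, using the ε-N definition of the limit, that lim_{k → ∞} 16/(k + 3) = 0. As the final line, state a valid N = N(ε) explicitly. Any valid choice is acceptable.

N = 16/ε

Suppose ε > 0. For k ≥ 1, |16/(k + 3) − 0| = 16/(k + 3) ≤ 16/k.
We need 16/k < ε, i.e. k > 16/ε.
Take N = 16/ε. If k > N then |16/(k + 3)| ≤ 16/k < ε.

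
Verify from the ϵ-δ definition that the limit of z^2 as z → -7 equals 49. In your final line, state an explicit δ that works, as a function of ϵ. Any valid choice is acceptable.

Fix ϵ > 0. We seek δ > 0 with 0 < |z + 7| < δ ⇒ |z^2 − 49| < ϵ.
Factor: z^2 − 49 = (z + 7)(z - 7), so |z^2 − 49| = |z + 7|·|z - 7|.
Impose δ ≤ 2 so that |z| < 9; then |z - 7| ≤ 16.
Hence |z^2 − 49| ≤ 16|z + 7|, which is < ϵ once |z + 7| < ϵ/16.
Take δ = min(2, ϵ/16). If 0 < |z + 7| < δ then both bounds hold and |z^2 − 49| ≤ 16|z + 7| < 16·(ϵ/16) = ϵ.

δ = min(2, ϵ/16)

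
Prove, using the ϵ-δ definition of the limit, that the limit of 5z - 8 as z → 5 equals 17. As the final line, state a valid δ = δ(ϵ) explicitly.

δ = ϵ/5

Let ϵ > 0 be given. We need δ > 0 so that 0 < |z − 5| < δ implies |(5z - 8) − 17| < ϵ.
|(5z - 8) − 17| = |5z - 25| = 5|z − 5|.
Thus it suffices that |z − 5| < ϵ/5.
Take δ = ϵ/5. If 0 < |z − 5| < δ then |(5z - 8) − 17| = 5|z − 5| < 5·(ϵ/5) = ϵ.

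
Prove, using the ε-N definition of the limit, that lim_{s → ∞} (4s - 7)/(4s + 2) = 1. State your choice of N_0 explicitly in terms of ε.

N_0 = (9/4)/ε

Let ε > 0. We seek N_0 > 0 such that s > N_0 implies |(4s - 7)/(4s + 2) − 1| < ε.
(4s - 7)/(4s + 2) − 1 = (4(4s - 7) − 4(4s + 2)) / (4(4s + 2)) = -36/(4(4s + 2)).
For s > 0 we have 4s + 2 > 4s, so |(4s - 7)/(4s + 2) − 1| = 36/(4(4s + 2)) < 36/(4·4s) = (9/4)/s.
Thus |(4s - 7)/(4s + 2) − 1| < ε whenever s > (9/4)/ε.
Take N_0 = (9/4)/ε. If s > N_0 then |(4s - 7)/(4s + 2) − 1| < (9/4)/s < ε.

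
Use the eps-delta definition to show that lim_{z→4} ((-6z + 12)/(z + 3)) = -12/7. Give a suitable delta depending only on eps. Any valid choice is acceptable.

delta = min(7/2, (49/60)eps)

Fix eps > 0. We want delta > 0 with 0 < |z − 4| < delta ⇒ |(-6z + 12)/(z + 3) + 12/7| < eps.
Combining over a common denominator, (-6z + 12)/(z + 3) + 12/7 = [(-6z + 12)·7 − (-12)·(z + 3)] / [7·(z + 3)] = -30(z − 4) / (7(z + 3)).
So |(-6z + 12)/(z + 3) + 12/7| = 30|z − 4| / (7·|z + 3|).
Require delta ≤ 7/2, so |z + 3| ≥ |7| − |z − 4| > 7 − 7/2 = 7/2.
Hence |(-6z + 12)/(z + 3) + 12/7| < 30|z − 4|/(7·(7/2)) = (60/49)|z − 4|, which is < eps once |z − 4| < (49/60)eps.
Take delta = min(7/2, (49/60)eps). Then 0 < |z − 4| < delta forces both bounds, so |(-6z + 12)/(z + 3) + 12/7| < eps.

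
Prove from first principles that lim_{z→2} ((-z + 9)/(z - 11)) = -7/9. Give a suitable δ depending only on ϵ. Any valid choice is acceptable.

δ = min(9/2, (81/4)ϵ)

Let ϵ > 0 be given. We want δ > 0 with 0 < |z − 2| < δ ⇒ |(-z + 9)/(z - 11) + 7/9| < ϵ.
Combining over a common denominator, (-z + 9)/(z - 11) + 7/9 = [(-z + 9)·(-9) − 7·(z - 11)] / [(-9)·(z - 11)] = 2(z − 2) / ((-9)(z - 11)).
So |(-z + 9)/(z - 11) + 7/9| = 2|z − 2| / (9·|z − 11|).
Restrict δ ≤ 9/2. Then |z − 2| < 9/2 gives |z − 11| = |(z − 2) + (-9)| ≥ 9 − 9/2 = 9/2.
Hence |(-z + 9)/(z - 11) + 7/9| < 2|z − 2|/(9·(9/2)) = (4/81)|z − 2|, which is < ϵ once |z − 2| < (81/4)ϵ.
Take δ = min(9/2, (81/4)ϵ). Then 0 < |z − 2| < δ forces both bounds, so |(-z + 9)/(z - 11) + 7/9| < ϵ.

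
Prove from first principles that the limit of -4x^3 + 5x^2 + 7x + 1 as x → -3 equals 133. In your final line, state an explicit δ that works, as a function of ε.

δ = min(1, ε/176)

Suppose ε > 0. We want δ > 0 such that 0 < |x + 3| < δ implies |(-4x^3 + 5x^2 + 7x + 1) − 133| < ε.
(-4x^3 + 5x^2 + 7x + 1) − 133 = -4x^3 + 5x^2 + 7x - 132 = (x + 3)(-4x^2 + 17x - 44).
So |(-4x^3 + 5x^2 + 7x + 1) − 133| = |x + 3|·|-4x^2 + 17x - 44|.
Assume first that |x + 3| < 1, so |x| < 4. Then |-4x^2 + 17x - 44| ≤ 4·4^2 + 17·4 + 44 = 176.
Hence |(-4x^3 + 5x^2 + 7x + 1) − 133| ≤ 176|x + 3| < ε provided |x + 3| < ε/176.
Take δ = min(1, ε/176). Then 0 < |x + 3| < δ gives both |x + 3| < 1 and |x + 3| < ε/176, so |(-4x^3 + 5x^2 + 7x + 1) − 133| < ε.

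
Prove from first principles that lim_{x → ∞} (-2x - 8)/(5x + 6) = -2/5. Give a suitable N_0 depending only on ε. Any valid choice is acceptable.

Let ε > 0. We seek N_0 > 0 such that x > N_0 implies |(-2x - 8)/(5x + 6) + 2/5| < ε.
(-2x - 8)/(5x + 6) + 2/5 = (5(-2x - 8) − (-2)(5x + 6)) / (5(5x + 6)) = -28/(5(5x + 6)).
For x > 0 we have 5x + 6 > 5x, so |(-2x - 8)/(5x + 6) + 2/5| = 28/(5(5x + 6)) < 28/(5·5x) = (28/25)/x.
Thus |(-2x - 8)/(5x + 6) + 2/5| < ε whenever x > (28/25)/ε.
Take N_0 = (28/25)/ε. If x > N_0 then |(-2x - 8)/(5x + 6) + 2/5| < (28/25)/x < ε.

N_0 = (28/25)/ε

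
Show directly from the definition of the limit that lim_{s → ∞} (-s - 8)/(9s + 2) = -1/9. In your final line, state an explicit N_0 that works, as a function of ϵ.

N_0 = (70/81)/ϵ

Fix ϵ > 0. We seek N_0 > 0 such that s > N_0 implies |(-s - 8)/(9s + 2) + 1/9| < ϵ.
(-s - 8)/(9s + 2) + 1/9 = (9(-s - 8) − (-1)(9s + 2)) / (9(9s + 2)) = -70/(9(9s + 2)).
For s > 0 we have 9s + 2 > 9s, so |(-s - 8)/(9s + 2) + 1/9| = 70/(9(9s + 2)) < 70/(9·9s) = (70/81)/s.
Thus |(-s - 8)/(9s + 2) + 1/9| < ϵ whenever s > (70/81)/ϵ.
Take N_0 = (70/81)/ϵ. If s > N_0 then |(-s - 8)/(9s + 2) + 1/9| < (70/81)/s < ϵ.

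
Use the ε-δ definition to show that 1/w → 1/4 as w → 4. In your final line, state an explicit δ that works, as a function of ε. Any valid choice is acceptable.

δ = min(2, 8ε)

Suppose ε > 0. We seek δ > 0 such that 0 < |w − 4| < δ implies |1/w − (1/4)| < ε.
|1/w − (1/4)| = |4 − w|/(4·|w|) = |w − 4|/(4|w|).
Require δ ≤ 2 so that |w| > 4 − 2 = 2, hence 4|w| > 8.
Then |1/w − (1/4)| < |w − 4|/8, which is < ε when |w − 4| < 8ε.
Take δ = min(2, 8ε). Then 0 < |w − 4| < δ gives both |w − 4| < 2 and |w − 4| < 8ε, so |1/w − (1/4)| < ε.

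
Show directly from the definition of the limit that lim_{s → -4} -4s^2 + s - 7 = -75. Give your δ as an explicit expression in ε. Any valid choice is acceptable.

Let ε > 0 be given. We want δ > 0 such that 0 < |s + 4| < δ implies |(-4s^2 + s - 7) + 75| < ε.
(-4s^2 + s - 7) + 75 = -4s^2 + s + 68 = (s + 4)(-4s + 17).
So |(-4s^2 + s - 7) + 75| = |s + 4|·|-4s + 17|.
Require δ ≤ 1. Then |s + 4| < 1 gives |s| < 5, and by the triangle inequality |-4s + 17| ≤ 4·5 + 17 = 37.
Hence |(-4s^2 + s - 7) + 75| ≤ 37|s + 4| < ε provided |s + 4| < ε/37.
Take δ = min(1, ε/37). Then 0 < |s + 4| < δ gives both |s + 4| < 1 and |s + 4| < ε/37, so |(-4s^2 + s - 7) + 75| < ε.

δ = min(1, ε/37)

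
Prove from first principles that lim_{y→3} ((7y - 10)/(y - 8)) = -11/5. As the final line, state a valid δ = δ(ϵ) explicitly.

Suppose ϵ > 0. We want δ > 0 with 0 < |y − 3| < δ ⇒ |(7y - 10)/(y - 8) + 11/5| < ϵ.
Combining over a common denominator, (7y - 10)/(y - 8) + 11/5 = [(7y - 10)·(-5) − 11·(y - 8)] / [(-5)·(y - 8)] = -46(y − 3) / ((-5)(y - 8)).
So |(7y - 10)/(y - 8) + 11/5| = 46|y − 3| / (5·|y − 8|).
Restrict δ ≤ 5/2. Then |y − 3| < 5/2 gives |y − 8| = |(y − 3) + (-5)| ≥ 5 − 5/2 = 5/2.
Hence |(7y - 10)/(y - 8) + 11/5| < 46|y − 3|/(5·(5/2)) = (92/25)|y − 3|, which is < ϵ once |y − 3| < (25/92)ϵ.
Take δ = min(5/2, (25/92)ϵ). Then 0 < |y − 3| < δ forces both bounds, so |(7y - 10)/(y - 8) + 11/5| < ϵ.

δ = min(5/2, (25/92)ϵ)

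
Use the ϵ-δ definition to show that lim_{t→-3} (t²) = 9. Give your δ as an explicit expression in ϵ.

Fix ϵ > 0. We seek δ > 0 with 0 < |t + 3| < δ ⇒ |t² − 9| < ϵ.
Factor: t² − 9 = (t + 3)(t - 3), so |t² − 9| = |t + 3|·|t - 3|.
Impose δ ≤ 2 so that |t| < 5; then |t - 3| ≤ 8.
Hence |t² − 9| ≤ 8|t + 3|, which is < ϵ once |t + 3| < ϵ/8.
Take δ = min(2, ϵ/8). If 0 < |t + 3| < δ then both bounds hold and |t² − 9| ≤ 8|t + 3| < 8·(ϵ/8) = ϵ.

δ = min(2, ϵ/8)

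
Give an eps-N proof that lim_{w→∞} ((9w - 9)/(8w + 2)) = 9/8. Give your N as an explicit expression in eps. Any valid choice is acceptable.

Let eps > 0 be given. We seek N > 0 such that w > N implies |(9w - 9)/(8w + 2) − (9/8)| < eps.
(9w - 9)/(8w + 2) − (9/8) = (8(9w - 9) − 9(8w + 2)) / (8(8w + 2)) = -90/(8(8w + 2)).
For w > 0 we have 8w + 2 > 8w, so |(9w - 9)/(8w + 2) − (9/8)| = 90/(8(8w + 2)) < 90/(8·8w) = (45/32)/w.
Thus |(9w - 9)/(8w + 2) − (9/8)| < eps whenever w > (45/32)/eps.
Take N = (45/32)/eps. If w > N then |(9w - 9)/(8w + 2) − (9/8)| < (45/32)/w < eps.

N = (45/32)/eps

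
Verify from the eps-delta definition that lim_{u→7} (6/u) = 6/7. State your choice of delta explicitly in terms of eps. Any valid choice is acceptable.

delta = min(7/2, (49/12)eps)

Suppose eps > 0. We seek delta > 0 such that 0 < |u − 7| < delta implies |6/u − (6/7)| < eps.
|6/u − (6/7)| = 6·|7 − u|/(7·|u|) = 6|u − 7|/(7|u|).
Restrict delta ≤ 7/2. Then |u − 7| < 7/2 gives |u| > 7/2, so 7|u| > 49/2.
Then |6/u − (6/7)| < 6|u − 7|/(49/2), which is < eps when |u − 7| < (49/12)eps.
Take delta = min(7/2, (49/12)eps). Then 0 < |u − 7| < delta gives both |u − 7| < 7/2 and |u − 7| < (49/12)eps, so |6/u − (6/7)| < eps.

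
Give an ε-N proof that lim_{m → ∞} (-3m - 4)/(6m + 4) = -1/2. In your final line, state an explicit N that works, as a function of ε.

N = (1/3)/ε

Fix ε > 0. For m ≥ 1, |(-3m - 4)/(6m + 4) + 1/2| = |-12|/(6(6m + 4)) = 12/(6(6m + 4)).
Since 6m + 4 ≥ 6m for m ≥ 1, this is ≤ 12/(6·6m) = (1/3)/m.
So |(-3m - 4)/(6m + 4) + 1/2| < ε whenever m > (1/3)/ε.
Take N = (1/3)/ε. If m > N then |(-3m - 4)/(6m + 4) + 1/2| ≤ (1/3)/m < ε.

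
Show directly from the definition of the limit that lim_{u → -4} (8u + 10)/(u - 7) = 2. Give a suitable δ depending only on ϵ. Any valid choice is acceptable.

δ = min(11/2, (11/12)ϵ)

Fix ϵ > 0. We want δ > 0 with 0 < |u + 4| < δ ⇒ |(8u + 10)/(u - 7) − 2| < ϵ.
Combining over a common denominator, (8u + 10)/(u - 7) − 2 = [(8u + 10)·(-11) − (-22)·(u - 7)] / [(-11)·(u - 7)] = -66(u + 4) / ((-11)(u - 7)).
So |(8u + 10)/(u - 7) − 2| = 66|u + 4| / (11·|u − 7|).
Require δ ≤ 11/2, so |u − 7| ≥ |-11| − |u + 4| > 11 − 11/2 = 11/2.
Hence |(8u + 10)/(u - 7) − 2| < 66|u + 4|/(11·(11/2)) = (12/11)|u + 4|, which is < ϵ once |u + 4| < (11/12)ϵ.
Take δ = min(11/2, (11/12)ϵ). Then 0 < |u + 4| < δ forces both bounds, so |(8u + 10)/(u - 7) − 2| < ϵ.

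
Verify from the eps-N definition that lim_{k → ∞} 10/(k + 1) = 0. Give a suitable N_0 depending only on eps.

Let eps > 0 be given. For k ≥ 1, |10/(k + 1) − 0| = 10/(k + 1) ≤ 10/k.
We need 10/k < eps, i.e. k > 10/eps.
Take N_0 = 10/eps. If k > N_0 then |10/(k + 1)| ≤ 10/k < eps.

N_0 = 10/eps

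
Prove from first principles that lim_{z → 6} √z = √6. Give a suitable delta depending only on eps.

delta = min(6, √6·eps)

Suppose eps > 0. We want delta > 0 such that 0 < |z − 6| < delta implies |√z − √6| < eps.
Rationalise: √z − √6 = (z − 6)/(√z + √6), so |√z − √6| = |z − 6|/(√z + √6).
Restrict delta ≤ 6 so that |z − 6| < 6 forces z > 0, and then √z + √6 > √6.
Hence |√z − √6| < |z − 6|/√6, which is < eps once |z − 6| < √6·eps.
Take delta = min(6, √6·eps). If 0 < |z − 6| < delta then z > 0 and |√z − √6| < |z − 6|/√6 < eps.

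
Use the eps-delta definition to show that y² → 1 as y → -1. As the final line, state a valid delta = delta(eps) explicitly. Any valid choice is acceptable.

Let eps > 0. We seek delta > 0 with 0 < |y + 1| < delta ⇒ |y² − 1| < eps.
Factor: y² − 1 = (y + 1)(y - 1), so |y² − 1| = |y + 1|·|y - 1|.
Impose delta ≤ 1 so that |y| < 2; then |y - 1| ≤ 3.
Hence |y² − 1| ≤ 3|y + 1|, which is < eps once |y + 1| < eps/3.
Take delta = min(1, eps/3). If 0 < |y + 1| < delta then both bounds hold and |y² − 1| ≤ 3|y + 1| < 3·(eps/3) = eps.

delta = min(1, eps/3)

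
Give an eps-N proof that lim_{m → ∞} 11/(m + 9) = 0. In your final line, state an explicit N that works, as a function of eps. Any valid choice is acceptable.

Let eps > 0. For m ≥ 1, |11/(m + 9) − 0| = 11/(m + 9) ≤ 11/m.
We need 11/m < eps, i.e. m > 11/eps.
Take N = 11/eps. If m > N then |11/(m + 9)| ≤ 11/m < eps.

N = 11/eps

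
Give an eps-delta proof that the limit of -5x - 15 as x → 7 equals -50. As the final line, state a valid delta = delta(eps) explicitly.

Let eps > 0 be given. We need delta > 0 so that 0 < |x − 7| < delta implies |(-5x - 15) + 50| < eps.
|(-5x - 15) + 50| = |-5x + 35| = 5|x − 7|.
Thus it suffices that |x − 7| < eps/5.
Take delta = eps/5. If 0 < |x − 7| < delta then |(-5x - 15) + 50| = 5|x − 7| < 5·(eps/5) = eps.

delta = eps/5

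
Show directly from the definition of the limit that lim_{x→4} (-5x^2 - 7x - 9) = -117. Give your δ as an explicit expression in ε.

Suppose ε > 0. We want δ > 0 such that 0 < |x − 4| < δ implies |(-5x^2 - 7x - 9) + 117| < ε.
(-5x^2 - 7x - 9) + 117 = -5x^2 - 7x + 108 = (x − 4)(-5x - 27).
So |(-5x^2 - 7x - 9) + 117| = |x − 4|·|-5x - 27|.
Require δ ≤ 1. Then |x − 4| < 1 gives |x| < 5, and by the triangle inequality |-5x - 27| ≤ 5·5 + 27 = 52.
Hence |(-5x^2 - 7x - 9) + 117| ≤ 52|x − 4| < ε provided |x − 4| < ε/52.
Take δ = min(1, ε/52). Then 0 < |x − 4| < δ gives both |x − 4| < 1 and |x − 4| < ε/52, so |(-5x^2 - 7x - 9) + 117| < ε.

δ = min(1, ε/52)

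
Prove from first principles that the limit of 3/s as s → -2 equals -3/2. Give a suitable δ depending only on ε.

δ = min(1, (2/3)ε)

Fix ε > 0. We seek δ > 0 such that 0 < |s + 2| < δ implies |3/s + 3/2| < ε.
|3/s + 3/2| = 3·|-2 − s|/(2·|s|) = 3|s + 2|/(2|s|).
Restrict δ ≤ 1. Then |s + 2| < 1 gives |s| > 1, so 2|s| > 2.
Then |3/s + 3/2| < 3|s + 2|/2, which is < ε when |s + 2| < (2/3)ε.
Take δ = min(1, (2/3)ε). Then 0 < |s + 2| < δ gives both |s + 2| < 1 and |s + 2| < (2/3)ε, so |3/s + 3/2| < ε.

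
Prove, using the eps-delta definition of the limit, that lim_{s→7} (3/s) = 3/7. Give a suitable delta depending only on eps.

Fix eps > 0. We seek delta > 0 such that 0 < |s − 7| < delta implies |3/s − (3/7)| < eps.
|3/s − (3/7)| = 3·|7 − s|/(7·|s|) = 3|s − 7|/(7|s|).
Restrict delta ≤ 7/2. Then |s − 7| < 7/2 gives |s| > 7/2, so 7|s| > 49/2.
Then |3/s − (3/7)| < 3|s − 7|/(49/2), which is < eps when |s − 7| < (49/6)eps.
Take delta = min(7/2, (49/6)eps). Then 0 < |s − 7| < delta gives both |s − 7| < 7/2 and |s − 7| < (49/6)eps, so |3/s − (3/7)| < eps.

delta = min(7/2, (49/6)eps)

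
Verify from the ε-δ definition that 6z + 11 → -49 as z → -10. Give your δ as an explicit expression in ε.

δ = ε/6

Fix ε > 0. We need δ > 0 so that 0 < |z + 10| < δ implies |(6z + 11) + 49| < ε.
|(6z + 11) + 49| = |6z + 60| = 6|z + 10|.
So 6|z + 10| < ε exactly when |z + 10| < ε/6.
Choosing δ = ε/6 gives |(6z + 11) + 49| = 6|z + 10| < ε whenever |z + 10| < δ.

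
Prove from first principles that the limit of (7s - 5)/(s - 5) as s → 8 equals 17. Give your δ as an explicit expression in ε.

δ = min(3/2, (3/20)ε)

Fix ε > 0. We want δ > 0 with 0 < |s − 8| < δ ⇒ |(7s - 5)/(s - 5) − 17| < ε.
Combining over a common denominator, (7s - 5)/(s - 5) − 17 = [(7s - 5)·3 − 51·(s - 5)] / [3·(s - 5)] = -30(s − 8) / (3(s - 5)).
So |(7s - 5)/(s - 5) − 17| = 30|s − 8| / (3·|s − 5|).
Restrict δ ≤ 3/2. Then |s − 8| < 3/2 gives |s − 5| = |(s − 8) + 3| ≥ 3 − 3/2 = 3/2.
Hence |(7s - 5)/(s - 5) − 17| < 30|s − 8|/(3·(3/2)) = (20/3)|s − 8|, which is < ε once |s − 8| < (3/20)ε.
Take δ = min(3/2, (3/20)ε). Then 0 < |s − 8| < δ forces both bounds, so |(7s - 5)/(s - 5) − 17| < ε.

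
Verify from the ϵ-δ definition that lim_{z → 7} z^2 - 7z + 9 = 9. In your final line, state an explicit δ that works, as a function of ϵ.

Let ϵ > 0. We want δ > 0 such that 0 < |z − 7| < δ implies |(z^2 - 7z + 9) − 9| < ϵ.
(z^2 - 7z + 9) − 9 = z^2 - 7z = (z − 7)(z).
So |(z^2 - 7z + 9) − 9| = |z − 7|·|z|.
Require δ ≤ 1. Then |z − 7| < 1 gives |z| < 8, and by the triangle inequality |z| ≤ 8 = 8.
Hence |(z^2 - 7z + 9) − 9| ≤ 8|z − 7| < ϵ provided |z − 7| < ϵ/8.
Choosing δ = min(1, ϵ/8) ensures both conditions, hence |(z^2 - 7z + 9) − 9| < ϵ.

δ = min(1, ϵ/8)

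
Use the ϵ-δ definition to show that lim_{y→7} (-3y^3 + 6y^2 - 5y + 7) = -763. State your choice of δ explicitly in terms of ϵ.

Let ϵ > 0 be given. We want δ > 0 such that 0 < |y − 7| < δ implies |(-3y^3 + 6y^2 - 5y + 7) + 763| < ϵ.
(-3y^3 + 6y^2 - 5y + 7) + 763 = -3y^3 + 6y^2 - 5y + 770 = (y − 7)(-3y^2 - 15y - 110).
So |(-3y^3 + 6y^2 - 5y + 7) + 763| = |y − 7|·|-3y^2 - 15y - 110|.
Assume first that |y − 7| < 1, so |y| < 8. Then |-3y^2 - 15y - 110| ≤ 3·8^2 + 15·8 + 110 = 422.
Hence |(-3y^3 + 6y^2 - 5y + 7) + 763| ≤ 422|y − 7| < ϵ provided |y − 7| < ϵ/422.
Take δ = min(1, ϵ/422). Then 0 < |y − 7| < δ gives both |y − 7| < 1 and |y − 7| < ϵ/422, so |(-3y^3 + 6y^2 - 5y + 7) + 763| < ϵ.

δ = min(1, ϵ/422)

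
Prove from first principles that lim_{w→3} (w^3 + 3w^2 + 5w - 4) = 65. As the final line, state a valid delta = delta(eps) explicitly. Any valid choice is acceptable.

Fix eps > 0. We want delta > 0 such that 0 < |w − 3| < delta implies |(w^3 + 3w^2 + 5w - 4) − 65| < eps.
(w^3 + 3w^2 + 5w - 4) − 65 = w^3 + 3w^2 + 5w - 69 = (w − 3)(w^2 + 6w + 23).
So |(w^3 + 3w^2 + 5w - 4) − 65| = |w − 3|·|w^2 + 6w + 23|.
Require delta ≤ 1. Then |w − 3| < 1 gives |w| < 4, and by the triangle inequality |w^2 + 6w + 23| ≤ 4^2 + 6·4 + 23 = 63.
Hence |(w^3 + 3w^2 + 5w - 4) − 65| ≤ 63|w − 3| < eps provided |w − 3| < eps/63.
Choosing delta = min(1, eps/63) ensures both conditions, hence |(w^3 + 3w^2 + 5w - 4) − 65| < eps.

delta = min(1, eps/63)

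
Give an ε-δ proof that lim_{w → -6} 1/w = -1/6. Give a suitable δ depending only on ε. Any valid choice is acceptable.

δ = min(3, 18ε)

Let ε > 0. We seek δ > 0 such that 0 < |w + 6| < δ implies |1/w + 1/6| < ε.
|1/w + 1/6| = |-6 − w|/(6·|w|) = |w + 6|/(6|w|).
Require δ ≤ 3 so that |w| > 6 − 3 = 3, hence 6|w| > 18.
Then |1/w + 1/6| < |w + 6|/18, which is < ε when |w + 6| < 18ε.
Take δ = min(3, 18ε). Then 0 < |w + 6| < δ gives both |w + 6| < 3 and |w + 6| < 18ε, so |1/w + 1/6| < ε.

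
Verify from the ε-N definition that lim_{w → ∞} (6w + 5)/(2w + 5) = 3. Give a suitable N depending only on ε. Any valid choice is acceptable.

Let ε > 0 be given. We seek N > 0 such that w > N implies |(6w + 5)/(2w + 5) − 3| < ε.
(6w + 5)/(2w + 5) − 3 = (2(6w + 5) − 6(2w + 5)) / (2(2w + 5)) = -20/(2(2w + 5)).
For w > 0 we have 2w + 5 > 2w, so |(6w + 5)/(2w + 5) − 3| = 20/(2(2w + 5)) < 20/(2·2w) = 5/w.
Thus |(6w + 5)/(2w + 5) − 3| < ε whenever w > 5/ε.
Take N = 5/ε. If w > N then |(6w + 5)/(2w + 5) − 3| < 5/w < ε.

N = 5/ε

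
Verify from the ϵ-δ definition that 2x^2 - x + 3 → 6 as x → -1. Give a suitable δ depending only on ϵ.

Let ϵ > 0 be given. We want δ > 0 such that 0 < |x + 1| < δ implies |(2x^2 - x + 3) − 6| < ϵ.
(2x^2 - x + 3) − 6 = 2x^2 - x - 3 = (x + 1)(2x - 3).
So |(2x^2 - x + 3) − 6| = |x + 1|·|2x - 3|.
Assume first that |x + 1| < 2, so |x| < 3. Then |2x - 3| ≤ 2·3 + 3 = 9.
Hence |(2x^2 - x + 3) − 6| ≤ 9|x + 1| < ϵ provided |x + 1| < ϵ/9.
Choosing δ = min(2, ϵ/9) ensures both conditions, hence |(2x^2 - x + 3) − 6| < ϵ.

δ = min(2, ϵ/9)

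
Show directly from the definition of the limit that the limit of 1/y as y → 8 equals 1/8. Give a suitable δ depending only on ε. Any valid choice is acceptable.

Let ε > 0 be given. We seek δ > 0 such that 0 < |y − 8| < δ implies |1/y − (1/8)| < ε.
|1/y − (1/8)| = |8 − y|/(8·|y|) = |y − 8|/(8|y|).
Restrict δ ≤ 4. Then |y − 8| < 4 gives |y| > 4, so 8|y| > 32.
Then |1/y − (1/8)| < |y − 8|/32, which is < ε when |y − 8| < 32ε.
Take δ = min(4, 32ε). Then 0 < |y − 8| < δ gives both |y − 8| < 4 and |y − 8| < 32ε, so |1/y − (1/8)| < ε.

δ = min(4, 32ε)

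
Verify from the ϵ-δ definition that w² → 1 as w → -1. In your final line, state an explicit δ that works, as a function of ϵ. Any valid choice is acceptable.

Let ϵ > 0 be given. We seek δ > 0 with 0 < |w + 1| < δ ⇒ |w² − 1| < ϵ.
Factor: w² − 1 = (w + 1)(w - 1), so |w² − 1| = |w + 1|·|w - 1|.
Impose δ ≤ 1 so that |w| < 2; then |w - 1| ≤ 3.
Hence |w² − 1| ≤ 3|w + 1|, which is < ϵ once |w + 1| < ϵ/3.
Take δ = min(1, ϵ/3). If 0 < |w + 1| < δ then both bounds hold and |w² − 1| ≤ 3|w + 1| < 3·(ϵ/3) = ϵ.

δ = min(1, ϵ/3)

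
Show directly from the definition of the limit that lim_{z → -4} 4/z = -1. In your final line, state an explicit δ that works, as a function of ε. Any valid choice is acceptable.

Let ε > 0 be given. We seek δ > 0 such that 0 < |z + 4| < δ implies |4/z + 1| < ε.
|4/z + 1| = 4·|-4 − z|/(4·|z|) = 4|z + 4|/(4|z|).
Require δ ≤ 2 so that |z| > 4 − 2 = 2, hence 4|z| > 8.
Then |4/z + 1| < 4|z + 4|/8, which is < ε when |z + 4| < 2ε.
Take δ = min(2, 2ε). Then 0 < |z + 4| < δ gives both |z + 4| < 2 and |z + 4| < 2ε, so |4/z + 1| < ε.

δ = min(2, 2ε)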